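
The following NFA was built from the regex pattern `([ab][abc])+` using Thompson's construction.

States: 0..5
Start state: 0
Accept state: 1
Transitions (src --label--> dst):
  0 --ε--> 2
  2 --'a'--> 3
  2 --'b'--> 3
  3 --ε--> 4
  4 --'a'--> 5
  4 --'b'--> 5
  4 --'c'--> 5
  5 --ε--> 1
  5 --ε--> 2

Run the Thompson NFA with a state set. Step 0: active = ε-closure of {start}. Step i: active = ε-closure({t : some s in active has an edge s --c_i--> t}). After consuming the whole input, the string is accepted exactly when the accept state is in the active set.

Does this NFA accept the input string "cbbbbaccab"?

Answer: REJECT

Steps:
S₀ = ε-closure({0}) = {0,2}
'c' @ 1: {}  — dead — no transitions
rest 'bbbbaccab' ignored (set empty)
after full input: {}  (accept=1 not in)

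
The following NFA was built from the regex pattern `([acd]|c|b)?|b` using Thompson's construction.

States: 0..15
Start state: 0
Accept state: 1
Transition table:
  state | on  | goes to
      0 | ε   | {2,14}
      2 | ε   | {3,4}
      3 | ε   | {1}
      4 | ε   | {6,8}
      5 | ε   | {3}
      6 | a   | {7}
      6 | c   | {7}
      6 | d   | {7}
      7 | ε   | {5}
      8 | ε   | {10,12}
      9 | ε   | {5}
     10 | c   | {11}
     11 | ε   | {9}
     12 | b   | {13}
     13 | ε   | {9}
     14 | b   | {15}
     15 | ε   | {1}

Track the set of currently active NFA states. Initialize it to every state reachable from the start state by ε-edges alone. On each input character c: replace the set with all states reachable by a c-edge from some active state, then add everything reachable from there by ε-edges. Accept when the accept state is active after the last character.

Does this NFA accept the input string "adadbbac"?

Answer: REJECT

Derivation:
initial (ε-close {0}): {0,1,2,3,4,6,8,10,12,14}
'a' @ 1: {1,3,5,7}  [accepting]
'd' @ 2: {}  — dead — no transitions
rest 'adbbac' ignored (set empty)
end set {} — state 1 not in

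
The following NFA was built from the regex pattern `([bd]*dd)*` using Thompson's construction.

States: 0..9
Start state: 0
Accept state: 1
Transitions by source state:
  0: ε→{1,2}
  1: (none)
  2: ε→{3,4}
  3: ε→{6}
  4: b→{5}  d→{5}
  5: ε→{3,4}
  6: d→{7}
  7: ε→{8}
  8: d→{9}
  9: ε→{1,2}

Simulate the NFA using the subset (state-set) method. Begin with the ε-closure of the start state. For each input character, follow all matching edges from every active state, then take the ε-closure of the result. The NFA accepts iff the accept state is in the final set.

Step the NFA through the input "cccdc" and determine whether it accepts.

start: ε-closure({0}) = {0,1,2,3,4,6}
'c' @ 1: {}  — no active states
rest 'ccdc' ignored (set empty)
end set {} — state 1 not in

Answer: REJECT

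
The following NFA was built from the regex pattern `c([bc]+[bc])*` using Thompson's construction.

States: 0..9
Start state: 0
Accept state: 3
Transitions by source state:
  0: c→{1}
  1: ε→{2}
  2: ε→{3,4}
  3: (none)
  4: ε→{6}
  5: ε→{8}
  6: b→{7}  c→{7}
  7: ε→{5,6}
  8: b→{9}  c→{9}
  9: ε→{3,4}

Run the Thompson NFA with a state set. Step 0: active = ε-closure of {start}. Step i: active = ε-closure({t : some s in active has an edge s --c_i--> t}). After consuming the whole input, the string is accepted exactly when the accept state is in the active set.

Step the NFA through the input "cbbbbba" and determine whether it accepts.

S₀ = ε-closure({0}) = {0}
'c' @ 1: {1,2,3,4,6}  (accept∈set)
'b' @ 2: {5,6,7,8}
'b' @ 3: {3,4,5,6,7,8,9}  (accept∈set)
'b' @ 4: {3,4,5,6,7,8,9}  (accept∈set)
'b' @ 5: {3,4,5,6,7,8,9}  (accept∈set)
'b' @ 6: {3,4,5,6,7,8,9}  (accept∈set)
'a' @ 7: {}  — state set empty
end set {} — state 3 not in

Answer: REJECT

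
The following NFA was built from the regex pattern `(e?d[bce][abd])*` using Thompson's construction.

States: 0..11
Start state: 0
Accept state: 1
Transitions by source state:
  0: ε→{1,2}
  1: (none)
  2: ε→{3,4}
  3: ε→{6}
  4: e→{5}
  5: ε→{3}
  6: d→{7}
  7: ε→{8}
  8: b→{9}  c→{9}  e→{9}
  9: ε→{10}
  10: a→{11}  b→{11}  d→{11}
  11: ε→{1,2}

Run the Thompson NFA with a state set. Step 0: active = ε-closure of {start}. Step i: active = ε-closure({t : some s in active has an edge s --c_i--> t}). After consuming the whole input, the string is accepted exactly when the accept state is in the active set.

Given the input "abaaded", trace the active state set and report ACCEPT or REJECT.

Answer: REJECT

Steps:
S₀ = ε-closure({0}) = {0,1,2,3,4,6}
'a' @ 1: {}  — state set empty
rest 'baaded' ignored (set empty)
end set {} — state 1 not in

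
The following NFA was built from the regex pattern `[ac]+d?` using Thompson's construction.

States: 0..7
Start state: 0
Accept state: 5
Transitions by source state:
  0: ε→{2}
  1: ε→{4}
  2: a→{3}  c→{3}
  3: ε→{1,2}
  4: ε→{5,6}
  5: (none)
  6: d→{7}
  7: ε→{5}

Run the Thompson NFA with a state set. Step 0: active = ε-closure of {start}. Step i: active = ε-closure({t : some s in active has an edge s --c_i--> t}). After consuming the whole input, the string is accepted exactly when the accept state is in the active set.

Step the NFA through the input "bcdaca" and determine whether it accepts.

initial (ε-close {0}): {0,2}
'b' @ 1: {}  — state set empty
rest 'cdaca' ignored (set empty)
end set {} — state 5 not in

Answer: REJECT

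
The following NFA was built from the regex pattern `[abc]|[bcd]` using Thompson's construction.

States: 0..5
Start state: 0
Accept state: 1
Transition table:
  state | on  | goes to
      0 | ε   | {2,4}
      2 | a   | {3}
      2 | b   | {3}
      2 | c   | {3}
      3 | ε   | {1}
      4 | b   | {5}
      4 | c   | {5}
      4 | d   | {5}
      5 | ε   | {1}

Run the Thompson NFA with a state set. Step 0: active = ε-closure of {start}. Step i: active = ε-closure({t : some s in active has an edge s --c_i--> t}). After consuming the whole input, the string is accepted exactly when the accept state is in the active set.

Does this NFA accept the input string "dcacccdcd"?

Answer: REJECT

Derivation:
S₀ = ε-closure({0}) = {0,2,4}
'd' @ 1: {1,5}  ✓accept
'c' @ 2: {}  — dead — no transitions
rest 'acccdcd' ignored (set empty)
end set {} — state 1 not in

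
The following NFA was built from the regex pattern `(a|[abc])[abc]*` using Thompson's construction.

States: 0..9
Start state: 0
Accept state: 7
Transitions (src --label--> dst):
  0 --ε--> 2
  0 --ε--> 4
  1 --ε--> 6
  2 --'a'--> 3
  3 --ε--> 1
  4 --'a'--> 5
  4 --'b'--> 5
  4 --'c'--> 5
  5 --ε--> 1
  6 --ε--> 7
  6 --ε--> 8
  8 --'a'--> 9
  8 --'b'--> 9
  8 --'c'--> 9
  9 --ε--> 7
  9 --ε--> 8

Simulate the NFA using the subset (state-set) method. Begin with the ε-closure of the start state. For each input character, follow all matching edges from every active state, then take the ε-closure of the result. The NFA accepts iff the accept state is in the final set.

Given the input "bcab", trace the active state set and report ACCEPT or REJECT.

Answer: ACCEPT

Derivation:
initial (ε-close {0}): {0,2,4}
'b' @ 1: {1,5,6,7,8}  [accepting]
'c' @ 2: {7,8,9}  [accepting]
'a' @ 3: {7,8,9}  [accepting]
'b' @ 4: {7,8,9}  [accepting]
final: {7,8,9}; accept 7 in set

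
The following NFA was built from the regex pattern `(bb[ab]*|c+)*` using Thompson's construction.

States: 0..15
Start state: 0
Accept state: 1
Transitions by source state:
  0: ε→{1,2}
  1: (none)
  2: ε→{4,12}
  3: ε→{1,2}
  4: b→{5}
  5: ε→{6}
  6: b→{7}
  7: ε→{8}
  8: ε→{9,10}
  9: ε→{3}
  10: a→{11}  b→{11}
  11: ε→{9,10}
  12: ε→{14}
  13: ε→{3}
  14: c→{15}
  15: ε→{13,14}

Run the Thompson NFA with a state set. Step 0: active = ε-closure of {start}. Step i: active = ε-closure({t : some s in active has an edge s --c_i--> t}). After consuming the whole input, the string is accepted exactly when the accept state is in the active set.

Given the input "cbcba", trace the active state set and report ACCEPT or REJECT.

initial (ε-close {0}): {0,1,2,4,12,14}
'c' @ 1: {1,2,3,4,12,13,14,15}  (accept∈set)
'b' @ 2: {5,6}
'c' @ 3: {}  — no active states
rest 'ba' ignored (set empty)
after full input: {}  (accept=1 not in)

Answer: REJECT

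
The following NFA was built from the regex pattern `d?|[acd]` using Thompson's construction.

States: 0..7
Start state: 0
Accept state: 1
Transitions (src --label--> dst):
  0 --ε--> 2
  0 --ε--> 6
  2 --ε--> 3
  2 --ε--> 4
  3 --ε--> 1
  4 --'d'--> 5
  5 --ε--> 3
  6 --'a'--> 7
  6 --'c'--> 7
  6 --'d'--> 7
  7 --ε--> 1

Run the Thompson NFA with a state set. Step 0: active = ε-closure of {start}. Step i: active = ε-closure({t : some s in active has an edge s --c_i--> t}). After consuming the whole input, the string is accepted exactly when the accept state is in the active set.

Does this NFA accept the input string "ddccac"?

Answer: REJECT

Steps:
initial (ε-close {0}): {0,1,2,3,4,6}
'd' @ 1: {1,3,5,7}  [accepting]
'd' @ 2: {}  — state set empty
rest 'ccac' ignored (set empty)
after full input: {}  (accept=1 not in)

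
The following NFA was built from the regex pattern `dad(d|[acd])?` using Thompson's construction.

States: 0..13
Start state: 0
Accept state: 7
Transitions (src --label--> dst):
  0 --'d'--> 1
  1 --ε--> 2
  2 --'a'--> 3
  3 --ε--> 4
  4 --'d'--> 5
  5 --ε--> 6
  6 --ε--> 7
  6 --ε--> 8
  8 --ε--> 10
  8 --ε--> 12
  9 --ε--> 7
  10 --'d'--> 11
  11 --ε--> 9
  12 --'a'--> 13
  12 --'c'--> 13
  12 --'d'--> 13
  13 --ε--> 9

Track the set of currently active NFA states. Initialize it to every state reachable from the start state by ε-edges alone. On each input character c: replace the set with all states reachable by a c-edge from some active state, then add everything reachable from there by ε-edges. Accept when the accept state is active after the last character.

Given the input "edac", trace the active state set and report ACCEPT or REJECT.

initial (ε-close {0}): {0}
'e' @ 1: {}  — dead — no transitions
rest 'dac' ignored (set empty)
after full input: {}  (accept=7 not in)

Answer: REJECT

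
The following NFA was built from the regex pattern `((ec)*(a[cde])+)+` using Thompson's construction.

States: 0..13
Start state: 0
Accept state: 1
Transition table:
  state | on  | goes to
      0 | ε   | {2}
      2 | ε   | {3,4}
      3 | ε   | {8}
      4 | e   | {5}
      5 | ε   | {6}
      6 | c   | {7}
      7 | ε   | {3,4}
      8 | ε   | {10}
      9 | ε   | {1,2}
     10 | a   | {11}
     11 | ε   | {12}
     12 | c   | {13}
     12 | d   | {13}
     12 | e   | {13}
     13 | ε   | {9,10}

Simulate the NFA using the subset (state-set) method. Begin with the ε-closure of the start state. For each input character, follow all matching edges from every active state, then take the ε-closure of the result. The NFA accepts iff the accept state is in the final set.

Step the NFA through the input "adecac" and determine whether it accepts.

S₀ = ε-closure({0}) = {0,2,3,4,8,10}
'a' @ 1: {11,12}
'd' @ 2: {1,2,3,4,8,9,10,13}  ✓accept
'e' @ 3: {5,6}
'c' @ 4: {3,4,7,8,10}
'a' @ 5: {11,12}
'c' @ 6: {1,2,3,4,8,9,10,13}  ✓accept
final: {1,2,3,4,8,9,10,13}; accept 1 in set

Answer: ACCEPT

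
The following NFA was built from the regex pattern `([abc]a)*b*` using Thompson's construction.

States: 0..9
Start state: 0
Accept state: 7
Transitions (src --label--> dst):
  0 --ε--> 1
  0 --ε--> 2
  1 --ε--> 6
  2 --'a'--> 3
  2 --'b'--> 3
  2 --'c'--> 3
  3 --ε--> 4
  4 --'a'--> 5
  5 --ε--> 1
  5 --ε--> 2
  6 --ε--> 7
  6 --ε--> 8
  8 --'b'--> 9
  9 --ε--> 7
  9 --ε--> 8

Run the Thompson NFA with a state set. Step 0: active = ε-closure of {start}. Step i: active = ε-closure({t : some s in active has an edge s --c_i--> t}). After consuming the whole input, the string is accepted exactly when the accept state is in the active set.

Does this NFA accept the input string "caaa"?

S₀ = ε-closure({0}) = {0,1,2,6,7,8}
'c' @ 1: {3,4}
'a' @ 2: {1,2,5,6,7,8}  (accept∈set)
'a' @ 3: {3,4}
'a' @ 4: {1,2,5,6,7,8}  (accept∈set)
end set {1,2,5,6,7,8} — state 7 in

Answer: ACCEPT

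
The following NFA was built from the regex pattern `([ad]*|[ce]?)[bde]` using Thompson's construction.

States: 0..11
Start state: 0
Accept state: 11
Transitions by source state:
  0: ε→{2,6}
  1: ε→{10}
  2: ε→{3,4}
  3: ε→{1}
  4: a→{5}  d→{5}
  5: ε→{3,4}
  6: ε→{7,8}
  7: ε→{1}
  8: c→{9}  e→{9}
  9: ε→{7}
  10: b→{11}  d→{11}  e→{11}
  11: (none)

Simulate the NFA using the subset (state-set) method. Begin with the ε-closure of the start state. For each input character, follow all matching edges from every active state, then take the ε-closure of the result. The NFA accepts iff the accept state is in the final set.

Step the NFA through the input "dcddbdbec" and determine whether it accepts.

Answer: REJECT

Trace:
initial (ε-close {0}): {0,1,2,3,4,6,7,8,10}
'd' @ 1: {1,3,4,5,10,11}  [accepting]
'c' @ 2: {}  — state set empty
rest 'ddbdbec' ignored (set empty)
end set {} — state 11 not in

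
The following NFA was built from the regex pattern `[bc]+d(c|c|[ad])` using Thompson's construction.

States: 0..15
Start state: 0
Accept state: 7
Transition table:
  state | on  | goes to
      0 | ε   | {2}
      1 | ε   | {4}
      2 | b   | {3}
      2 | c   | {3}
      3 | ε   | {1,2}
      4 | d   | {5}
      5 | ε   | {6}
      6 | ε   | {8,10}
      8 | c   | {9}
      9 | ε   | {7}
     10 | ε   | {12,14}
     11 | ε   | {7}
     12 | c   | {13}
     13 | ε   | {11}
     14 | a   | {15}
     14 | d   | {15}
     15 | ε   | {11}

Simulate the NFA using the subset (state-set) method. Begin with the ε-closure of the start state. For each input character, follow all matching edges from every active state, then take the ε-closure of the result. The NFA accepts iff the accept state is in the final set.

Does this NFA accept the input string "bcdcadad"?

Answer: REJECT

Derivation:
initial (ε-close {0}): {0,2}
'b' @ 1: {1,2,3,4}
'c' @ 2: {1,2,3,4}
'd' @ 3: {5,6,8,10,12,14}
'c' @ 4: {7,9,11,13}  ✓accept
'a' @ 5: {}  — dead — no transitions
rest 'dad' ignored (set empty)
after full input: {}  (accept=7 not in)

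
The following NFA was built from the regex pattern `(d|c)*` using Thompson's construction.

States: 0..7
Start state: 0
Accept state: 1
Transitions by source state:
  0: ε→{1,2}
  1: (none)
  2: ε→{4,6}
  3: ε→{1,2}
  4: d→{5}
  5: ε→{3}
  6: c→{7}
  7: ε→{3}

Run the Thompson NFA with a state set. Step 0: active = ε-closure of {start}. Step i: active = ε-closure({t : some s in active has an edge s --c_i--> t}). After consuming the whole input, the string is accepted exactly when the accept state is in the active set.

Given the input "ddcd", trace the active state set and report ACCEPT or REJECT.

Answer: ACCEPT

Derivation:
S₀ = ε-closure({0}) = {0,1,2,4,6}
'd' @ 1: {1,2,3,4,5,6}  [accepting]
'd' @ 2: {1,2,3,4,5,6}  [accepting]
'c' @ 3: {1,2,3,4,6,7}  [accepting]
'd' @ 4: {1,2,3,4,5,6}  [accepting]
final: {1,2,3,4,5,6}; accept 1 in set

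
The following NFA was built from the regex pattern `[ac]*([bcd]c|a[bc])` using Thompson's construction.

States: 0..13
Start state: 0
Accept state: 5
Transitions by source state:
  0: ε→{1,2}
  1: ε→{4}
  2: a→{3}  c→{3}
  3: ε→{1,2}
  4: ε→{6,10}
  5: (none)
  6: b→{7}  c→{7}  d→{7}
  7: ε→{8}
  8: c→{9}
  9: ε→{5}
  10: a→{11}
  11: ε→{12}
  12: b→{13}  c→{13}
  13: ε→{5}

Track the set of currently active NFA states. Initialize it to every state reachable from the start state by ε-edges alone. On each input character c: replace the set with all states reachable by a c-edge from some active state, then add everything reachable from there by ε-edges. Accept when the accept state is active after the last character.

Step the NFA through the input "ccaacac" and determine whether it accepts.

Answer: ACCEPT

Steps:
initial (ε-close {0}): {0,1,2,4,6,10}
'c' @ 1: {1,2,3,4,6,7,8,10}
'c' @ 2: {1,2,3,4,5,6,7,8,9,10}  [accepting]
'a' @ 3: {1,2,3,4,6,10,11,12}
'a' @ 4: {1,2,3,4,6,10,11,12}
'c' @ 5: {1,2,3,4,5,6,7,8,10,13}  [accepting]
'a' @ 6: {1,2,3,4,6,10,11,12}
'c' @ 7: {1,2,3,4,5,6,7,8,10,13}  [accepting]
end set {1,2,3,4,5,6,7,8,10,13} — state 5 in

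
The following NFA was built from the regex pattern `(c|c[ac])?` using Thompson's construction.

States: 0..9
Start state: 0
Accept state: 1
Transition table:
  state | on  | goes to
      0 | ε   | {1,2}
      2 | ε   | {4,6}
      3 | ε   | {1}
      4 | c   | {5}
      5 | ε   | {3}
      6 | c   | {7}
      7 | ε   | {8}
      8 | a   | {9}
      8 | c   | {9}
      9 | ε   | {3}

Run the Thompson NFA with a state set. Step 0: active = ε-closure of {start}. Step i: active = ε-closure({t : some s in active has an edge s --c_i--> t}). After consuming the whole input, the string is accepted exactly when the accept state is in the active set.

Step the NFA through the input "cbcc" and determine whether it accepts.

Answer: REJECT

Derivation:
start: ε-closure({0}) = {0,1,2,4,6}
'c' @ 1: {1,3,5,7,8}  (accept∈set)
'b' @ 2: {}  — dead — no transitions
rest 'cc' ignored (set empty)
final: {}; accept 1 not in set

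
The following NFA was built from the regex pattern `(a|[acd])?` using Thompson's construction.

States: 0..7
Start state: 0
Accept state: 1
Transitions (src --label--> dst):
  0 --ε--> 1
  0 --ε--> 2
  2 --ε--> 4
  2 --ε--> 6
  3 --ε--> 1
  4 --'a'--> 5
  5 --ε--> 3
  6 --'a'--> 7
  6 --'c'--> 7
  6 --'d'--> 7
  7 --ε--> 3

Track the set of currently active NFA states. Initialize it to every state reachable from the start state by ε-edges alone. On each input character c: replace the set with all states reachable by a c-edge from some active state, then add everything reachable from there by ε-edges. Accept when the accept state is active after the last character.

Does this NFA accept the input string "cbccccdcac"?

start: ε-closure({0}) = {0,1,2,4,6}
'c' @ 1: {1,3,7}  [accepting]
'b' @ 2: {}  — state set empty
rest 'ccccdcac' ignored (set empty)
after full input: {}  (accept=1 not in)

Answer: REJECT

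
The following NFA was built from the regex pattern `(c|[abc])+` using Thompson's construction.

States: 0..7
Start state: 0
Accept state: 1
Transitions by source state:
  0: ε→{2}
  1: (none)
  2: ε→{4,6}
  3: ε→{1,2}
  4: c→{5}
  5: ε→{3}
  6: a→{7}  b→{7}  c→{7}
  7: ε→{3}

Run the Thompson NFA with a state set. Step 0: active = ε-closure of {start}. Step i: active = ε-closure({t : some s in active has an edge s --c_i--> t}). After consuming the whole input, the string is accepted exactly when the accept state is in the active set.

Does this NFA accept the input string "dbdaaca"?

start: ε-closure({0}) = {0,2,4,6}
'd' @ 1: {}  — no active states
rest 'bdaaca' ignored (set empty)
final: {}; accept 1 not in set

Answer: REJECT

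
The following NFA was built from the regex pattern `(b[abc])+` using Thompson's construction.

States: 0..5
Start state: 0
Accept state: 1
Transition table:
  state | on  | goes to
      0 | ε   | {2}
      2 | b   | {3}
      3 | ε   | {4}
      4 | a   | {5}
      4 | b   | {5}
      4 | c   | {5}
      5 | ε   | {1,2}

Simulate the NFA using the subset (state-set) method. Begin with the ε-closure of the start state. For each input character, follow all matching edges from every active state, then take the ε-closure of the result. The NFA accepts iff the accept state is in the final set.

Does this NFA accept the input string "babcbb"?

Answer: ACCEPT

Steps:
start: ε-closure({0}) = {0,2}
'b' @ 1: {3,4}
'a' @ 2: {1,2,5}  ✓accept
'b' @ 3: {3,4}
'c' @ 4: {1,2,5}  ✓accept
'b' @ 5: {3,4}
'b' @ 6: {1,2,5}  ✓accept
after full input: {1,2,5}  (accept=1 in)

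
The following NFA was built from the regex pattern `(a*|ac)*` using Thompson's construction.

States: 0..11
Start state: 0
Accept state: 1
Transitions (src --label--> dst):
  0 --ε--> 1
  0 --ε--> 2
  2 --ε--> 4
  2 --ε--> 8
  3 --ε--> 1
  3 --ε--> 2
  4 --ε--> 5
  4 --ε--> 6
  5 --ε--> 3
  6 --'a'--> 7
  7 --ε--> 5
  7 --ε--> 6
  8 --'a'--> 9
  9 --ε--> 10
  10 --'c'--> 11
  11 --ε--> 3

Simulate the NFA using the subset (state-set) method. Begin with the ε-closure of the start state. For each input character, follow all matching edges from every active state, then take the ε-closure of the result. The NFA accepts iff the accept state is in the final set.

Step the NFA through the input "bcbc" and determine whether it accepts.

start: ε-closure({0}) = {0,1,2,3,4,5,6,8}
'b' @ 1: {}  — state set empty
rest 'cbc' ignored (set empty)
after full input: {}  (accept=1 not in)

Answer: REJECT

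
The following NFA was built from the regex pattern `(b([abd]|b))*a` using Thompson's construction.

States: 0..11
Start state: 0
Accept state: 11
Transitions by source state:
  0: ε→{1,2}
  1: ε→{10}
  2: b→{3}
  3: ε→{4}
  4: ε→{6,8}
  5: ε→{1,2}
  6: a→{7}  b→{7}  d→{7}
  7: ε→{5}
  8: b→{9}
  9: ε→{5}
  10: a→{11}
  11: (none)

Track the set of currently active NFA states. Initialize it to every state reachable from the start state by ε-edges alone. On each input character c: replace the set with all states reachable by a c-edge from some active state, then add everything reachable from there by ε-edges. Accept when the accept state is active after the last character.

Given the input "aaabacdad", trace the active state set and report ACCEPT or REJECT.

start: ε-closure({0}) = {0,1,2,10}
'a' @ 1: {11}  (accept∈set)
'a' @ 2: {}  — dead — no transitions
rest 'abacdad' ignored (set empty)
final: {}; accept 11 not in set

Answer: REJECT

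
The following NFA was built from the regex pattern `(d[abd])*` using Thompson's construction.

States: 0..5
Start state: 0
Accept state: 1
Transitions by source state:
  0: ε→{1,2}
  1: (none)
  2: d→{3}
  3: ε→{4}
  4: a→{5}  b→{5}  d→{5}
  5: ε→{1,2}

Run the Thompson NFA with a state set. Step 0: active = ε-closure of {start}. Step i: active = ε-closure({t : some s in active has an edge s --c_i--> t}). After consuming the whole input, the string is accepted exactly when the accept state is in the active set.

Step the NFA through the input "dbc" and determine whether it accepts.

S₀ = ε-closure({0}) = {0,1,2}
'd' @ 1: {3,4}
'b' @ 2: {1,2,5}  (accept∈set)
'c' @ 3: {}  — state set empty
final: {}; accept 1 not in set

Answer: REJECT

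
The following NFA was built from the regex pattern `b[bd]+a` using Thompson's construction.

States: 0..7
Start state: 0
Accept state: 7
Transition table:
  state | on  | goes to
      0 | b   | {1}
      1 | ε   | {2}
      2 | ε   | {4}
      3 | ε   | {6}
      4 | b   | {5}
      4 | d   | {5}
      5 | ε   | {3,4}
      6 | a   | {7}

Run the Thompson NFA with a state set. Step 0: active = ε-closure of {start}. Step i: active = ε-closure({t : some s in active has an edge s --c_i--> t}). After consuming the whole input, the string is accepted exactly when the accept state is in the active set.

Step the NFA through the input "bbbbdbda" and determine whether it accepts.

Answer: ACCEPT

Steps:
S₀ = ε-closure({0}) = {0}
'b' @ 1: {1,2,4}
'b' @ 2: {3,4,5,6}
'b' @ 3: {3,4,5,6}
'b' @ 4: {3,4,5,6}
'd' @ 5: {3,4,5,6}
'b' @ 6: {3,4,5,6}
'd' @ 7: {3,4,5,6}
'a' @ 8: {7}  [accepting]
final: {7}; accept 7 in set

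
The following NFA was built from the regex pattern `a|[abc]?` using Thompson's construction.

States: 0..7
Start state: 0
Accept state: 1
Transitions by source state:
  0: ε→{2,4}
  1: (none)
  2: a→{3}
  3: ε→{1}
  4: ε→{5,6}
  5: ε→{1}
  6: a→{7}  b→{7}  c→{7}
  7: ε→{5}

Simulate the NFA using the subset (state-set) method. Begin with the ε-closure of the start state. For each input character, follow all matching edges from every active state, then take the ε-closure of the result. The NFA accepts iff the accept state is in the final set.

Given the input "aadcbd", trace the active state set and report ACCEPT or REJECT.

start: ε-closure({0}) = {0,1,2,4,5,6}
'a' @ 1: {1,3,5,7}  (accept∈set)
'a' @ 2: {}  — state set empty
rest 'dcbd' ignored (set empty)
after full input: {}  (accept=1 not in)

Answer: REJECT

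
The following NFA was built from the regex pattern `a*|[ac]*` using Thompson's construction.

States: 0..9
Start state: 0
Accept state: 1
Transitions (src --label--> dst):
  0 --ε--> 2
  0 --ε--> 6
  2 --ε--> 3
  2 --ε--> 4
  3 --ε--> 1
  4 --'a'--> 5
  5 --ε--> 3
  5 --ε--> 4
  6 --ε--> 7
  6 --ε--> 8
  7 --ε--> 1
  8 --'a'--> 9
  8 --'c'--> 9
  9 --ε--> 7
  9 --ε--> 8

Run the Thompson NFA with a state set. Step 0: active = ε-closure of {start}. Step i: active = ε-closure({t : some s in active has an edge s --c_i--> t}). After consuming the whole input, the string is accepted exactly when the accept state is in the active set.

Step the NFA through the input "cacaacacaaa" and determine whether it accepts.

Answer: ACCEPT

Derivation:
S₀ = ε-closure({0}) = {0,1,2,3,4,6,7,8}
'c' @ 1: {1,7,8,9}  ✓accept
'a' @ 2: {1,7,8,9}  ✓accept
'c' @ 3: {1,7,8,9}  ✓accept
'a' @ 4: {1,7,8,9}  ✓accept
'a' @ 5: {1,7,8,9}  ✓accept
'c' @ 6: {1,7,8,9}  ✓accept
'a' @ 7: {1,7,8,9}  ✓accept
'c' @ 8: {1,7,8,9}  ✓accept
'a' @ 9: {1,7,8,9}  ✓accept
'a' @ 10: {1,7,8,9}  ✓accept
'a' @ 11: {1,7,8,9}  ✓accept
end set {1,7,8,9} — state 1 in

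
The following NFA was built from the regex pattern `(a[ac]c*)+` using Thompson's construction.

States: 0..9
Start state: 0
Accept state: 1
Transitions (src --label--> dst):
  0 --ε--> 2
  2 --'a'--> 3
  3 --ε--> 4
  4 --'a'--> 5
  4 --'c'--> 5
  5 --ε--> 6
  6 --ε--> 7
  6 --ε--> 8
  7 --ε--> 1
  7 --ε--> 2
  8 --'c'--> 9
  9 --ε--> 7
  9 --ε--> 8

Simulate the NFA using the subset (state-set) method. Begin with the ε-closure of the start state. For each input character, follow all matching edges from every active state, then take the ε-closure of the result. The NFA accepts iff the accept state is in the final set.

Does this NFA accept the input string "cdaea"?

S₀ = ε-closure({0}) = {0,2}
'c' @ 1: {}  — dead — no transitions
rest 'daea' ignored (set empty)
end set {} — state 1 not in

Answer: REJECT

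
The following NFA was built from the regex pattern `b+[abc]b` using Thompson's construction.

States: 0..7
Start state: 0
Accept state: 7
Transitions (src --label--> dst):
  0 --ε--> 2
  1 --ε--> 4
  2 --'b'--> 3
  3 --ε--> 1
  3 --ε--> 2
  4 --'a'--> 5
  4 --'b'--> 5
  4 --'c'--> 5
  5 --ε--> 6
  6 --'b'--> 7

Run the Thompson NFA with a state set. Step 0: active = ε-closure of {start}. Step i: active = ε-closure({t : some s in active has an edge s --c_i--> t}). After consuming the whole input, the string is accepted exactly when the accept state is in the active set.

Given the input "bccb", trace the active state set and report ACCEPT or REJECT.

Answer: REJECT

Trace:
initial (ε-close {0}): {0,2}
'b' @ 1: {1,2,3,4}
'c' @ 2: {5,6}
'c' @ 3: {}  — state set empty
rest 'b' ignored (set empty)
after full input: {}  (accept=7 not in)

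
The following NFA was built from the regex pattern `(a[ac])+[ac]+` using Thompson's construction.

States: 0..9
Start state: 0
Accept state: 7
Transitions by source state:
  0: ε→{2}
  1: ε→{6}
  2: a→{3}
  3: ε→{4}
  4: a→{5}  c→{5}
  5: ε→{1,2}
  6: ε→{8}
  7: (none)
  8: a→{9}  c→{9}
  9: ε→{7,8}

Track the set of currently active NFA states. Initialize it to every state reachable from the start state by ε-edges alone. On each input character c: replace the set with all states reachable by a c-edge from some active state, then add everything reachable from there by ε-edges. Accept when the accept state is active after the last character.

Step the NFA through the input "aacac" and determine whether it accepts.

initial (ε-close {0}): {0,2}
'a' @ 1: {3,4}
'a' @ 2: {1,2,5,6,8}
'c' @ 3: {7,8,9}  [accepting]
'a' @ 4: {7,8,9}  [accepting]
'c' @ 5: {7,8,9}  [accepting]
end set {7,8,9} — state 7 in

Answer: ACCEPT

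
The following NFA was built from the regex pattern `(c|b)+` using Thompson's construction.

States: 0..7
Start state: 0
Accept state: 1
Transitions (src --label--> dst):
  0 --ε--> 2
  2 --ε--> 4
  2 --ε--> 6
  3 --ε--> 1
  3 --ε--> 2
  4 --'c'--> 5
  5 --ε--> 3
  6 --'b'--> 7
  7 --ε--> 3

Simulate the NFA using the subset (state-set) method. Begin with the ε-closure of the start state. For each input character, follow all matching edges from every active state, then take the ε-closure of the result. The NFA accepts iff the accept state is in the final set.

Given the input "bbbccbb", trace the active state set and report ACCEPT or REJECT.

Answer: ACCEPT

Derivation:
start: ε-closure({0}) = {0,2,4,6}
'b' @ 1: {1,2,3,4,6,7}  (accept∈set)
'b' @ 2: {1,2,3,4,6,7}  (accept∈set)
'b' @ 3: {1,2,3,4,6,7}  (accept∈set)
'c' @ 4: {1,2,3,4,5,6}  (accept∈set)
'c' @ 5: {1,2,3,4,5,6}  (accept∈set)
'b' @ 6: {1,2,3,4,6,7}  (accept∈set)
'b' @ 7: {1,2,3,4,6,7}  (accept∈set)
final: {1,2,3,4,6,7}; accept 1 in set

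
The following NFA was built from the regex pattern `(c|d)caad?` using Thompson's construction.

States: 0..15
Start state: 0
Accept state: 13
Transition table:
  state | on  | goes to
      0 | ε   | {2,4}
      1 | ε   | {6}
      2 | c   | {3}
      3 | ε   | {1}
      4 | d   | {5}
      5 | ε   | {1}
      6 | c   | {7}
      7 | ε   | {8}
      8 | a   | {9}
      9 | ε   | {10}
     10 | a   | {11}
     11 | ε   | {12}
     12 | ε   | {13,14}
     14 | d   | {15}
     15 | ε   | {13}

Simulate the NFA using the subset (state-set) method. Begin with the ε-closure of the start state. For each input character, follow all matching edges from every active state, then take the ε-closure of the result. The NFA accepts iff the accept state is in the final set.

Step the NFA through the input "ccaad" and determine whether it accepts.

Answer: ACCEPT

Steps:
start: ε-closure({0}) = {0,2,4}
'c' @ 1: {1,3,6}
'c' @ 2: {7,8}
'a' @ 3: {9,10}
'a' @ 4: {11,12,13,14}  ✓accept
'd' @ 5: {13,15}  ✓accept
after full input: {13,15}  (accept=13 in)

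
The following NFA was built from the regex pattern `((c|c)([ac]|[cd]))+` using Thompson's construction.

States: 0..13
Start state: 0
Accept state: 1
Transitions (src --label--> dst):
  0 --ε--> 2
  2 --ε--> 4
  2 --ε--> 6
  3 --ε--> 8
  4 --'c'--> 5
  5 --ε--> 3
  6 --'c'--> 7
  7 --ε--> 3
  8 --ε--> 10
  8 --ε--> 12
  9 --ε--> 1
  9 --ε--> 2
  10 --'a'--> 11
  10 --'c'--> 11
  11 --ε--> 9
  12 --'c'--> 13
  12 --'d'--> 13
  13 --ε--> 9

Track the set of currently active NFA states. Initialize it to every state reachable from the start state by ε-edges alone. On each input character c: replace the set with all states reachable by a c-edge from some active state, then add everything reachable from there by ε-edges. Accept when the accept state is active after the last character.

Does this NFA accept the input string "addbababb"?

Answer: REJECT

Trace:
start: ε-closure({0}) = {0,2,4,6}
'a' @ 1: {}  — state set empty
rest 'ddbababb' ignored (set empty)
end set {} — state 1 not in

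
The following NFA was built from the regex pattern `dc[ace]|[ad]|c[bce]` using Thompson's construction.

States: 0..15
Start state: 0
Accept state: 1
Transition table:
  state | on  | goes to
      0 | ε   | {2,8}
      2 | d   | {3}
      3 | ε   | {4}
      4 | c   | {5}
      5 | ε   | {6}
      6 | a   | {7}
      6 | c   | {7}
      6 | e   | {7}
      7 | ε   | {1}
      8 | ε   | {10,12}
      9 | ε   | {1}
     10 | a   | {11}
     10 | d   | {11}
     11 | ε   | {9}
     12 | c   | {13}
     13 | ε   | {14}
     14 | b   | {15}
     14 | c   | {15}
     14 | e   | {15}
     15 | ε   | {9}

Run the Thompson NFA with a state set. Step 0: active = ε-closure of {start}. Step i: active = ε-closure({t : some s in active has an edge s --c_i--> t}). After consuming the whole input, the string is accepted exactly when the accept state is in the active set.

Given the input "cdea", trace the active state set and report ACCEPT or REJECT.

S₀ = ε-closure({0}) = {0,2,8,10,12}
'c' @ 1: {13,14}
'd' @ 2: {}  — dead — no transitions
rest 'ea' ignored (set empty)
after full input: {}  (accept=1 not in)

Answer: REJECT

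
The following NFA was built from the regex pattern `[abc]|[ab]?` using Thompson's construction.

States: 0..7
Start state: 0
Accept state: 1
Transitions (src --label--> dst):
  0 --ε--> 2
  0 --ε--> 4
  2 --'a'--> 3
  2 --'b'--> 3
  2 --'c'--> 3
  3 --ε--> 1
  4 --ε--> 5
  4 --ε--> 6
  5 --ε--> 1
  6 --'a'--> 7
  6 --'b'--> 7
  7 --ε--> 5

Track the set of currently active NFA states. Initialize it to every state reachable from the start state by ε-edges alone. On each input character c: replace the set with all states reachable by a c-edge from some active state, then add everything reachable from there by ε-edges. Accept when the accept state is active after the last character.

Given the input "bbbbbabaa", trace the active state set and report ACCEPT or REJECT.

initial (ε-close {0}): {0,1,2,4,5,6}
'b' @ 1: {1,3,5,7}  [accepting]
'b' @ 2: {}  — state set empty
rest 'bbbabaa' ignored (set empty)
final: {}; accept 1 not in set

Answer: REJECT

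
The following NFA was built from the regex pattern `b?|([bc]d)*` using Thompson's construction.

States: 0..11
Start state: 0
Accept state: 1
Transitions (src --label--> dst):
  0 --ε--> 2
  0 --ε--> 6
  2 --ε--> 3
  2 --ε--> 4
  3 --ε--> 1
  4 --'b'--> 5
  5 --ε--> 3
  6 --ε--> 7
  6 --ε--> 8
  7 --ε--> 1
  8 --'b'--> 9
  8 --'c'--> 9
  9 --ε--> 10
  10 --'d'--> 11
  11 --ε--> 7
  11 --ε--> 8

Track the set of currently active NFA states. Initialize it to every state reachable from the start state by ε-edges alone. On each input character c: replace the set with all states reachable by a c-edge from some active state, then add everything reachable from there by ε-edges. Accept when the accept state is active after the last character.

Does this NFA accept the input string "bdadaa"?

Answer: REJECT

Trace:
S₀ = ε-closure({0}) = {0,1,2,3,4,6,7,8}
'b' @ 1: {1,3,5,9,10}  (accept∈set)
'd' @ 2: {1,7,8,11}  (accept∈set)
'a' @ 3: {}  — no active states
rest 'daa' ignored (set empty)
after full input: {}  (accept=1 not in)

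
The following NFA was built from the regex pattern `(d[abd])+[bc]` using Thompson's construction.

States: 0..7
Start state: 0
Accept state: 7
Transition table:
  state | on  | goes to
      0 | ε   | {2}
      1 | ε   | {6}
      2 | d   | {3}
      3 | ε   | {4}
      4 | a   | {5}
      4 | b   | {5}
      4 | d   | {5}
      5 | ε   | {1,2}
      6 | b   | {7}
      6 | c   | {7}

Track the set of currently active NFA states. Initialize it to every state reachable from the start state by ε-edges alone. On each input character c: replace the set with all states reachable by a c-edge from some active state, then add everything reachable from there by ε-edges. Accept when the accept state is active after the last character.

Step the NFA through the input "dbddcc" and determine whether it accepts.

Answer: REJECT

Derivation:
S₀ = ε-closure({0}) = {0,2}
'd' @ 1: {3,4}
'b' @ 2: {1,2,5,6}
'd' @ 3: {3,4}
'd' @ 4: {1,2,5,6}
'c' @ 5: {7}  [accepting]
'c' @ 6: {}  — state set empty
end set {} — state 7 not in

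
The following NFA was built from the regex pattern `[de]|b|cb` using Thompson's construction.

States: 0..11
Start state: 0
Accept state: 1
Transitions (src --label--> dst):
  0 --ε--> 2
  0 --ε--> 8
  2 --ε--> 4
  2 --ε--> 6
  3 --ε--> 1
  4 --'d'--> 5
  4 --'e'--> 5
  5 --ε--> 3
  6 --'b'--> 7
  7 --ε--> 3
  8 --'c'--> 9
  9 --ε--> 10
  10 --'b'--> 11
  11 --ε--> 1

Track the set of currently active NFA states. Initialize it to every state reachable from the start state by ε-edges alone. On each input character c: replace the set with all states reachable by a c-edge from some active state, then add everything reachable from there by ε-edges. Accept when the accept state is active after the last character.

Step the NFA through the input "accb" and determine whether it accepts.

Answer: REJECT

Derivation:
start: ε-closure({0}) = {0,2,4,6,8}
'a' @ 1: {}  — no active states
rest 'ccb' ignored (set empty)
end set {} — state 1 not in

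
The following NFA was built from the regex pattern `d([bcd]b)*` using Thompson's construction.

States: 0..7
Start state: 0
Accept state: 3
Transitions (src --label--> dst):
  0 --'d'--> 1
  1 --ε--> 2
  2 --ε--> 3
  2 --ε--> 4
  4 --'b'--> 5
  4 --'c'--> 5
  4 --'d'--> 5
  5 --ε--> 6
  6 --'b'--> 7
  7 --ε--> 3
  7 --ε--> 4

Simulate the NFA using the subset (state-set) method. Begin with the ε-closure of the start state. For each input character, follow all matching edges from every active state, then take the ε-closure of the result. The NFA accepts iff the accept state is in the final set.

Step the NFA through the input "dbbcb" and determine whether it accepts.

start: ε-closure({0}) = {0}
'd' @ 1: {1,2,3,4}  ✓accept
'b' @ 2: {5,6}
'b' @ 3: {3,4,7}  ✓accept
'c' @ 4: {5,6}
'b' @ 5: {3,4,7}  ✓accept
end set {3,4,7} — state 3 in

Answer: ACCEPT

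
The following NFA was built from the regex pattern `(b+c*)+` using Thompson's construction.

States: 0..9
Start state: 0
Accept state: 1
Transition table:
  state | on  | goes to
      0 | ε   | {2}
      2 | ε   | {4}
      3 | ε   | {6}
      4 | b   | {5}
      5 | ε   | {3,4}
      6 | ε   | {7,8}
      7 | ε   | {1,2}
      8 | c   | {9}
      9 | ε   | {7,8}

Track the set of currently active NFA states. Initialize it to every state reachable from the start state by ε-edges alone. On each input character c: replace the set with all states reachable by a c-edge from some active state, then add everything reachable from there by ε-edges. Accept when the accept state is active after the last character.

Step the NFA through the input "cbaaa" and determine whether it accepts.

S₀ = ε-closure({0}) = {0,2,4}
'c' @ 1: {}  — dead — no transitions
rest 'baaa' ignored (set empty)
final: {}; accept 1 not in set

Answer: REJECT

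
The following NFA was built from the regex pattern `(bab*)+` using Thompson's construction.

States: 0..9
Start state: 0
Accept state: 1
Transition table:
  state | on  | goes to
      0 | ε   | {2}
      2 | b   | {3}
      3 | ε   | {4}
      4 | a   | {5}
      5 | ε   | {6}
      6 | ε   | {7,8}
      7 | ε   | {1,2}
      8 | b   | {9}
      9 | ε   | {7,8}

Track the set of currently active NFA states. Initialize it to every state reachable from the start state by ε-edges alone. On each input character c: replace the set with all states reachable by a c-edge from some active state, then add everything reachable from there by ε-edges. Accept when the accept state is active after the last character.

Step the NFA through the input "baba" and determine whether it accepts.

S₀ = ε-closure({0}) = {0,2}
'b' @ 1: {3,4}
'a' @ 2: {1,2,5,6,7,8}  (accept∈set)
'b' @ 3: {1,2,3,4,7,8,9}  (accept∈set)
'a' @ 4: {1,2,5,6,7,8}  (accept∈set)
final: {1,2,5,6,7,8}; accept 1 in set

Answer: ACCEPT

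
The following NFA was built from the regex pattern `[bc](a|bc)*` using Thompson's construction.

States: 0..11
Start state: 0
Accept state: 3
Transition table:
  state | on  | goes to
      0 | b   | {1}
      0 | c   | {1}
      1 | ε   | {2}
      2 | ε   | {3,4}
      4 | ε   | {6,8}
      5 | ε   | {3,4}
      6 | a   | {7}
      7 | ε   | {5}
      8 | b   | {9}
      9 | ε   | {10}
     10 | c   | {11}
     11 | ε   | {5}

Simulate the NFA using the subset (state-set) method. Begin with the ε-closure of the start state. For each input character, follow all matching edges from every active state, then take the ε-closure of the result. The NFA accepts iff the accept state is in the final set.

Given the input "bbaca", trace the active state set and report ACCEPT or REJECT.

initial (ε-close {0}): {0}
'b' @ 1: {1,2,3,4,6,8}  ✓accept
'b' @ 2: {9,10}
'a' @ 3: {}  — no active states
rest 'ca' ignored (set empty)
after full input: {}  (accept=3 not in)

Answer: REJECT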